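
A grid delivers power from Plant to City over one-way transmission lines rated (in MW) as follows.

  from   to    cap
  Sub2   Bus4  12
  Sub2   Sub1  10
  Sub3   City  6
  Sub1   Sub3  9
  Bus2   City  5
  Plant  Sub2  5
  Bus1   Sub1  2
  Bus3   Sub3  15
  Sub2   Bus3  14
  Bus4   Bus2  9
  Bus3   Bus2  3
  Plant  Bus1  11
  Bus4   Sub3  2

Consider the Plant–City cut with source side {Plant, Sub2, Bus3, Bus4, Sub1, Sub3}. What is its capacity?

29

Edges leaving {Plant, Sub2, Bus3, Bus4, Sub1, Sub3}: Plant→Bus1 (11), Bus3→Bus2 (3), Bus4→Bus2 (9), Sub3→City (6).
Cut capacity = 11 + 3 + 9 + 6 = 29.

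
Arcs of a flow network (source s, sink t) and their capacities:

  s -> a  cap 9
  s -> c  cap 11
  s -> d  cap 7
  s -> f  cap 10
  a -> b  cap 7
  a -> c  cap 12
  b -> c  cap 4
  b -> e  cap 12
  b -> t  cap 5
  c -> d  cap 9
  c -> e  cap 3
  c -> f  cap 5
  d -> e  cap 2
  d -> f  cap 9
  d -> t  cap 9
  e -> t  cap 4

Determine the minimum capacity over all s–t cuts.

Augment s→d→t: bottleneck 7, flow now 7.
Augment s→a→b→t: bottleneck 5, flow now 12.
Augment s→c→d→t: bottleneck 2, flow now 14.
Augment s→c→e→t: bottleneck 3, flow now 17.
Augment s→a→b→e→t: bottleneck 1, flow now 18.
No augmenting path remains; maximum flow = 18.
By max-flow min-cut, the minimum cut capacity equals the max flow.
In the residual graph, reachable from s: {s, a, b, c, d, e, f}.
Min-cut edges: b→t (5), d→t (9), e→t (4); capacity 5 + 9 + 4 = 18.

18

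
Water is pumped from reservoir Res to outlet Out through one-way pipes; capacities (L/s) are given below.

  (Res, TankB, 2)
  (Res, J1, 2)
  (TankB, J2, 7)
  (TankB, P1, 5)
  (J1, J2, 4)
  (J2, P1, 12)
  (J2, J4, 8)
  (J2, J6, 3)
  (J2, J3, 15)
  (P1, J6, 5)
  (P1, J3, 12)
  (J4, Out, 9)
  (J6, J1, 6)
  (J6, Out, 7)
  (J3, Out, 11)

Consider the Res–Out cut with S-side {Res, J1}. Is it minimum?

Given cut capacity: 2 + 4 = 6.
Augment Res→TankB→J2→J4→Out: bottleneck 2, flow now 2.
Augment Res→J1→J2→J4→Out: bottleneck 2, flow now 4.
No augmenting path remains; maximum flow = 4.
In the residual graph, reachable from Res: {Res}.
Min-cut edges: Res→TankB (2), Res→J1 (2); capacity 2 + 2 = 4.
Cut capacity 6 exceeds the max flow 4, so it is not minimum.

No — its capacity is 6, but the minimum cut has capacity 4.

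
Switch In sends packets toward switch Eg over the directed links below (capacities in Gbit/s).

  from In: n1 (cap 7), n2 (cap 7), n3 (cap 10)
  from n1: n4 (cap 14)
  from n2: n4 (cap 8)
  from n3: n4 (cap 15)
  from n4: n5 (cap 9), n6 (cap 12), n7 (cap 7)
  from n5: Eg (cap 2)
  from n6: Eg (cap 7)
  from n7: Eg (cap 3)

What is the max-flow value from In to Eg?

Augment In→n1→n4→n5→Eg: bottleneck 2, flow now 2.
Augment In→n1→n4→n6→Eg: bottleneck 5, flow now 7.
Augment In→n2→n4→n6→Eg: bottleneck 2, flow now 9.
Augment In→n2→n4→n7→Eg: bottleneck 3, flow now 12.
No augmenting path remains; maximum flow = 12.
In the residual graph, reachable from In: {In, n1, n2, n3, n4, n5, n6, n7}.
Min-cut edges: n5→Eg (2), n6→Eg (7), n7→Eg (3); capacity 2 + 7 + 3 = 12.
This cut is saturated, so no flow can exceed 12.

12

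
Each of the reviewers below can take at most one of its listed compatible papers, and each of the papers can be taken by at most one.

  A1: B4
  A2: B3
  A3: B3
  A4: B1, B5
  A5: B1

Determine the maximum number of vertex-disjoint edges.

Unit-capacity flow: source→left, listed edges, right→sink; max matching = max flow.
Augmenting path A1→B4 (+1); matched 1.
Augmenting path A2→B3 (+1); matched 2.
Augmenting path A4→B1 (+1); matched 3.
Augmenting path A5→B1→A4→B5 (+1); matched 4.
No augmenting path remains; maximum matching = 4.
König certificate: {A1, A4, A5, B3} is a vertex cover of size 4 (every listed pair touches it), so no matching can be larger.

4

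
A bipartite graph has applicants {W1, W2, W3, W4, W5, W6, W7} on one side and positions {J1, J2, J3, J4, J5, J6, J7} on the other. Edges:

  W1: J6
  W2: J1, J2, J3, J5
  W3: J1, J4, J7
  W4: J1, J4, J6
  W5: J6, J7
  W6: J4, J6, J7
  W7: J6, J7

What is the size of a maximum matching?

Unit-capacity flow: source→left, listed edges, right→sink; max matching = max flow.
Augmenting path W1→J6 (+1); matched 1.
Augmenting path W2→J1 (+1); matched 2.
Augmenting path W3→J4 (+1); matched 3.
Augmenting path W5→J7 (+1); matched 4.
Augmenting path W4→J1→W2→J2 (+1); matched 5.
No augmenting path remains; maximum matching = 5.
König certificate: {W2, J1, J4, J6, J7} is a vertex cover of size 5 (every listed pair touches it), so no matching can be larger.

5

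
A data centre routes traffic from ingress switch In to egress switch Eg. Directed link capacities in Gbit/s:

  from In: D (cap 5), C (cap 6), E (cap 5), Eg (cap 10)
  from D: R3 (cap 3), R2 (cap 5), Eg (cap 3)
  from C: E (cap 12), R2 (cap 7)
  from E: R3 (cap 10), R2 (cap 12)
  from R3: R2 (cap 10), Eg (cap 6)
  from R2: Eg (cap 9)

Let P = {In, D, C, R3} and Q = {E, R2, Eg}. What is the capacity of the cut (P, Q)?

58

Edges leaving {In, D, C, R3}: In→E (5), In→Eg (10), D→R2 (5), D→Eg (3), C→E (12), C→R2 (7), R3→R2 (10), R3→Eg (6).
Cut capacity = 5 + 10 + 5 + 3 + 12 + 7 + 10 + 6 = 58.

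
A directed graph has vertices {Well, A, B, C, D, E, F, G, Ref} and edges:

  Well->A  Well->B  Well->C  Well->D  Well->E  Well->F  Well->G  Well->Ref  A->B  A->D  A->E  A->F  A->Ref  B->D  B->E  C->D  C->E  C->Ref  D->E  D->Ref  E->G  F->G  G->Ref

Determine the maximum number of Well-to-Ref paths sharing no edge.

5

Assign every edge capacity 1; by Menger, the answer equals the max flow.
Path Well→Ref (+1); total 1.
Path Well→A→Ref (+1); total 2.
Path Well→C→Ref (+1); total 3.
Path Well→D→Ref (+1); total 4.
Path Well→G→Ref (+1); total 5.
No residual Well→Ref path; max flow = 5.
Certifying cut of size 5: {D→Ref, G→Ref, Well→A, Well→C, Well→Ref}.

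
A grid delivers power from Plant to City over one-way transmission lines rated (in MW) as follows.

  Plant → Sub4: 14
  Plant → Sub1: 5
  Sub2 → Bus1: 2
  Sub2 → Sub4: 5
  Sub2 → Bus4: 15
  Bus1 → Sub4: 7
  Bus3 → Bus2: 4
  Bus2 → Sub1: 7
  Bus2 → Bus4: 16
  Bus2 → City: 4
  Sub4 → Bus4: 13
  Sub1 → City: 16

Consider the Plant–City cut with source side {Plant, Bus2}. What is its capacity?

46

Edges leaving {Plant, Bus2}: Plant→Sub4 (14), Plant→Sub1 (5), Bus2→Sub1 (7), Bus2→Bus4 (16), Bus2→City (4).
Cut capacity = 14 + 5 + 7 + 16 + 4 = 46.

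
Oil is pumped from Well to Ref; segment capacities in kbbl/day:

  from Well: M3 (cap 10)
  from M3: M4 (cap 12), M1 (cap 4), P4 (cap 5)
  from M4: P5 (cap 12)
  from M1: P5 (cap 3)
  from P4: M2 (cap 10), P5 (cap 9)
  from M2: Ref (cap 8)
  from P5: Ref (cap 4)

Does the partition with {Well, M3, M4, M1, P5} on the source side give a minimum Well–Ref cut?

Given cut capacity: 5 + 4 = 9.
Augment Well→M3→M4→P5→Ref: bottleneck 4, flow now 4.
Augment Well→M3→P4→M2→Ref: bottleneck 5, flow now 9.
No augmenting path remains; maximum flow = 9.
Cut capacity 9 equals the max flow, so it is a minimum cut.

Yes — it is a minimum cut (capacity 9).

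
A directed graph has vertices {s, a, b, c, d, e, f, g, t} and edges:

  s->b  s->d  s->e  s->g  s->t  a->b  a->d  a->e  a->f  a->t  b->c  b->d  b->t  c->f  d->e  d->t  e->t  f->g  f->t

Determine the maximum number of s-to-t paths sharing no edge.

Assign every edge capacity 1; by Menger, the answer equals the max flow.
Path s→t (+1); total 1.
Path s→b→t (+1); total 2.
Path s→d→t (+1); total 3.
Path s→e→t (+1); total 4.
No residual s→t path; max flow = 4.
Certifying cut of size 4: {s→b, s→d, s→e, s→t}.

4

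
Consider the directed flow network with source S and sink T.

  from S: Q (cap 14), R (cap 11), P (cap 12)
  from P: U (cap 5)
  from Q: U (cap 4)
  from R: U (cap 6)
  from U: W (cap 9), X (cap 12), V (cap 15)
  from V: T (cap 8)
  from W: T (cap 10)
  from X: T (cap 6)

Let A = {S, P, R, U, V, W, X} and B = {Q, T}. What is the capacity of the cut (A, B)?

Edges leaving {S, P, R, U, V, W, X}: S→Q (14), V→T (8), W→T (10), X→T (6).
Cut capacity = 14 + 8 + 10 + 6 = 38.

38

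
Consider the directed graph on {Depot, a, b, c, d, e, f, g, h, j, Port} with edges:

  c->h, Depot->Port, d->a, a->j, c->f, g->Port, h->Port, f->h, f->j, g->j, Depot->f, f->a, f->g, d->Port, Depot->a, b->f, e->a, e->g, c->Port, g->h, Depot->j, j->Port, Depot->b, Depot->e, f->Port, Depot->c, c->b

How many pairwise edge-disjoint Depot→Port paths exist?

6

Assign every edge capacity 1; by Menger, the answer equals the max flow.
Path Depot→Port (+1); total 1.
Path Depot→c→Port (+1); total 2.
Path Depot→f→Port (+1); total 3.
Path Depot→j→Port (+1); total 4.
Path Depot→e→g→Port (+1); total 5.
Path Depot→b→f→h→Port (+1); total 6.
No residual Depot→Port path; max flow = 6.
Certifying cut of size 6: {Depot→Port, Depot→b, Depot→c, Depot→e, Depot→f, j→Port}.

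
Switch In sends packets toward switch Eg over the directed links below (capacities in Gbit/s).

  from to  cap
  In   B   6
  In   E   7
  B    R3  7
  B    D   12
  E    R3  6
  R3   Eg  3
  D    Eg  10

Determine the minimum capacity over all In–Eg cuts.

9

Augment In→B→R3→Eg: bottleneck 3, flow now 3.
Augment In→B→D→Eg: bottleneck 3, flow now 6.
Augment In→E→R3→B→D→Eg: bottleneck 3, flow now 9. (uses reverse residual edge)
No augmenting path remains; maximum flow = 9.
By max-flow min-cut, the minimum cut capacity equals the max flow.
In the residual graph, reachable from In: {In, E, R3}.
Min-cut edges: In→B (6), R3→Eg (3); capacity 6 + 3 = 9.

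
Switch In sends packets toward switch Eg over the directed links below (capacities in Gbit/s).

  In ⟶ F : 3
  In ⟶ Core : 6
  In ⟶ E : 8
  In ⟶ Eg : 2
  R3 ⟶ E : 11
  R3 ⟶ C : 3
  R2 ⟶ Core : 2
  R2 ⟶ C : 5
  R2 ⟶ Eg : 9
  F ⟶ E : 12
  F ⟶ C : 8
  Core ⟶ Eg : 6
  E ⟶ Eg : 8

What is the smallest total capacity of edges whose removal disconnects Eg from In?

Augment In→Eg: bottleneck 2, flow now 2.
Augment In→Core→Eg: bottleneck 6, flow now 8.
Augment In→E→Eg: bottleneck 8, flow now 16.
No augmenting path remains; maximum flow = 16.
By max-flow min-cut, the minimum cut capacity equals the max flow.
In the residual graph, reachable from In: {In, F, E, C}.
Min-cut edges: In→Core (6), In→Eg (2), E→Eg (8); capacity 6 + 2 + 8 = 16.

16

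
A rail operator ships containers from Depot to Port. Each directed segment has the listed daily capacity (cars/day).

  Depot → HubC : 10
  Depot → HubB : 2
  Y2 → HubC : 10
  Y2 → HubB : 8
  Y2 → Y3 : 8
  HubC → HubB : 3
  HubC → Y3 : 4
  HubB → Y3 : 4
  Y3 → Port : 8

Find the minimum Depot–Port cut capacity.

Augment Depot→HubC→Y3→Port: bottleneck 4, flow now 4.
Augment Depot→HubB→Y3→Port: bottleneck 2, flow now 6.
Augment Depot→HubC→HubB→Y3→Port: bottleneck 2, flow now 8.
No augmenting path remains; maximum flow = 8.
By max-flow min-cut, the minimum cut capacity equals the max flow.
In the residual graph, reachable from Depot: {Depot, HubC, HubB}.
Min-cut edges: HubC→Y3 (4), HubB→Y3 (4); capacity 4 + 4 = 8.

8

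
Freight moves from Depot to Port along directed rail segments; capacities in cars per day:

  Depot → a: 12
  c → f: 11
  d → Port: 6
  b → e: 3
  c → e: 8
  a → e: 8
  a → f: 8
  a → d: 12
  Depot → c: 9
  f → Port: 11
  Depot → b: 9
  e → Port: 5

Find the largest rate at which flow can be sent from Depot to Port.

22

Augment Depot→a→d→Port: bottleneck 6, flow now 6.
Augment Depot→a→e→Port: bottleneck 5, flow now 11.
Augment Depot→a→f→Port: bottleneck 1, flow now 12.
Augment Depot→c→f→Port: bottleneck 9, flow now 21.
Augment Depot→b→e→a→f→Port: bottleneck 1, flow now 22. (uses reverse residual edge)
No augmenting path remains; maximum flow = 22.
In the residual graph, reachable from Depot: {Depot, a, b, c, d, e, f}.
Min-cut edges: d→Port (6), e→Port (5), f→Port (11); capacity 6 + 5 + 11 = 22.
This cut is saturated, so no flow can exceed 22.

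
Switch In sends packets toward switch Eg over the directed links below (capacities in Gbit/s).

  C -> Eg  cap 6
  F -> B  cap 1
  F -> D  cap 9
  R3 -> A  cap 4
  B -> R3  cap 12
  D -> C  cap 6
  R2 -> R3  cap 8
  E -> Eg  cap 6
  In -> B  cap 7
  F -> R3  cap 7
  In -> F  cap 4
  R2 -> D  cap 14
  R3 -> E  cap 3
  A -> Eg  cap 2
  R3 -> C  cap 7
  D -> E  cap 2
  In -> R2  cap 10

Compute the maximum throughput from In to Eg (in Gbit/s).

Augment In→B→R3→E→Eg: bottleneck 3, flow now 3.
Augment In→B→R3→A→Eg: bottleneck 2, flow now 5.
Augment In→B→R3→C→Eg: bottleneck 2, flow now 7.
Augment In→F→D→E→Eg: bottleneck 2, flow now 9.
Augment In→F→D→C→Eg: bottleneck 2, flow now 11.
Augment In→R2→D→C→Eg: bottleneck 2, flow now 13.
No augmenting path remains; maximum flow = 13.
In the residual graph, reachable from In: {In, B, F, R2, D, R3, A, C}.
Min-cut edges: D→E (2), R3→E (3), A→Eg (2), C→Eg (6); capacity 2 + 3 + 2 + 6 = 13.
This cut is saturated, so no flow can exceed 13.

13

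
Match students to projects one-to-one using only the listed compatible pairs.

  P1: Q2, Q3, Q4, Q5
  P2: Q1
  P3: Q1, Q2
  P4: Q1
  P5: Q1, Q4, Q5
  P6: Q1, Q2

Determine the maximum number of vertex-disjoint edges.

4

Unit-capacity flow: source→left, listed edges, right→sink; max matching = max flow.
Augmenting path P1→Q2 (+1); matched 1.
Augmenting path P2→Q1 (+1); matched 2.
Augmenting path P5→Q4 (+1); matched 3.
Augmenting path P3→Q2→P1→Q3 (+1); matched 4.
No augmenting path remains; maximum matching = 4.
König certificate: {P1, P5, Q1, Q2} is a vertex cover of size 4 (every listed pair touches it), so no matching can be larger.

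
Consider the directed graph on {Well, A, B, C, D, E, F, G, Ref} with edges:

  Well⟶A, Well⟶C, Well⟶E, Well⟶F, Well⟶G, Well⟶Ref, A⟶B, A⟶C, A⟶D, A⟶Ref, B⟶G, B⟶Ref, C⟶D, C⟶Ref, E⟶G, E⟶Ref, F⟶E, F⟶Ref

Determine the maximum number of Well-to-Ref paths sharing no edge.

Assign every edge capacity 1; by Menger, the answer equals the max flow.
Path Well→Ref (+1); total 1.
Path Well→A→Ref (+1); total 2.
Path Well→C→Ref (+1); total 3.
Path Well→E→Ref (+1); total 4.
Path Well→F→Ref (+1); total 5.
No residual Well→Ref path; max flow = 5.
Certifying cut of size 5: {Well→A, Well→C, Well→E, Well→F, Well→Ref}.

5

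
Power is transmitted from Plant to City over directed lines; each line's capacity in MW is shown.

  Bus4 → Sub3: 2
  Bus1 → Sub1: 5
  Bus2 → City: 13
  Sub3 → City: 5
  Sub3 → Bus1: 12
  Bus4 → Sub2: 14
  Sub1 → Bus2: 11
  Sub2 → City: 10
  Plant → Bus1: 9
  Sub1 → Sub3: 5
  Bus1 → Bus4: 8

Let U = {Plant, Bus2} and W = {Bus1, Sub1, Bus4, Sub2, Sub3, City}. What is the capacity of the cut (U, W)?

Edges leaving {Plant, Bus2}: Plant→Bus1 (9), Bus2→City (13).
Cut capacity = 9 + 13 = 22.

22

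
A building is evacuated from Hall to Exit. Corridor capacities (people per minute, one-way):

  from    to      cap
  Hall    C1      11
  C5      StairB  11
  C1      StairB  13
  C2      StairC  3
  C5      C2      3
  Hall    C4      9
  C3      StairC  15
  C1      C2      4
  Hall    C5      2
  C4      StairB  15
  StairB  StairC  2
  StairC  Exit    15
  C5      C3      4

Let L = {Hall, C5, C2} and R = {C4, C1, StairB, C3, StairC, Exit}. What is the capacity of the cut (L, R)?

38

Edges leaving {Hall, C5, C2}: Hall→C4 (9), Hall→C1 (11), C5→StairB (11), C5→C3 (4), C2→StairC (3).
Cut capacity = 9 + 11 + 11 + 4 + 3 = 38.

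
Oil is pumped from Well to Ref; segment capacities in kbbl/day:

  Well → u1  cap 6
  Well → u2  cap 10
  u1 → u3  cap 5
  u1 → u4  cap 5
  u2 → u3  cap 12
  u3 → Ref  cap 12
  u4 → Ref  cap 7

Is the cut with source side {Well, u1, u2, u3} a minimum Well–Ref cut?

No — its capacity is 17, but the minimum cut has capacity 16.

Given cut capacity: 5 + 12 = 17.
Augment Well→u1→u3→Ref: bottleneck 5, flow now 5.
Augment Well→u1→u4→Ref: bottleneck 1, flow now 6.
Augment Well→u2→u3→Ref: bottleneck 7, flow now 13.
Augment Well→u2→u3→u1→u4→Ref: bottleneck 3, flow now 16. (uses reverse residual edge)
No augmenting path remains; maximum flow = 16.
In the residual graph, reachable from Well: {Well}.
Min-cut edges: Well→u1 (6), Well→u2 (10); capacity 6 + 10 = 16.
Cut capacity 17 exceeds the max flow 16, so it is not minimum.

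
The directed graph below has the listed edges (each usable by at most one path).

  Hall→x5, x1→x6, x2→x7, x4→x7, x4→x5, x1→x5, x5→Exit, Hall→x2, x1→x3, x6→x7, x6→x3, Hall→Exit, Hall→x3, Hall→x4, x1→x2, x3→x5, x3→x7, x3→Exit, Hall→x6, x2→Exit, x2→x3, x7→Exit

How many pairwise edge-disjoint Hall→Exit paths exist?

5

Assign every edge capacity 1; by Menger, the answer equals the max flow.
Path Hall→Exit (+1); total 1.
Path Hall→x2→Exit (+1); total 2.
Path Hall→x3→Exit (+1); total 3.
Path Hall→x5→Exit (+1); total 4.
Path Hall→x4→x7→Exit (+1); total 5.
No residual Hall→Exit path; max flow = 5.
Certifying cut of size 5: {Hall→Exit, Hall→x2, x3→Exit, x5→Exit, x7→Exit}.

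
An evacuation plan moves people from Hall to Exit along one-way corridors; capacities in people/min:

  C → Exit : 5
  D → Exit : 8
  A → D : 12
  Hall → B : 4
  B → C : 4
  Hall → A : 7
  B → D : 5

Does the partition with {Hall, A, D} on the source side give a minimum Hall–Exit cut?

No — its capacity is 12, but the minimum cut has capacity 11.

Given cut capacity: 4 + 8 = 12.
Augment Hall→A→D→Exit: bottleneck 7, flow now 7.
Augment Hall→B→C→Exit: bottleneck 4, flow now 11.
No augmenting path remains; maximum flow = 11.
In the residual graph, reachable from Hall: {Hall}.
Min-cut edges: Hall→A (7), Hall→B (4); capacity 7 + 4 = 11.
Cut capacity 12 exceeds the max flow 11, so it is not minimum.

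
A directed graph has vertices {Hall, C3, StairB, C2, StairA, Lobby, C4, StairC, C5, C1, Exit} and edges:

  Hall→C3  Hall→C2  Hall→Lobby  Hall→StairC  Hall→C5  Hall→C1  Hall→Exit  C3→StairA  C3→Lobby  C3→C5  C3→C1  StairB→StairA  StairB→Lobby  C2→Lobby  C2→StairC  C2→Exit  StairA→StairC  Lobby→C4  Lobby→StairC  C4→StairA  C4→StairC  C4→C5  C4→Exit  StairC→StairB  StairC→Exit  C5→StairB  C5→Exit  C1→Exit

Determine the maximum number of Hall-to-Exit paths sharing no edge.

Assign every edge capacity 1; by Menger, the answer equals the max flow.
Path Hall→Exit (+1); total 1.
Path Hall→C2→Exit (+1); total 2.
Path Hall→StairC→Exit (+1); total 3.
Path Hall→C5→Exit (+1); total 4.
Path Hall→C1→Exit (+1); total 5.
Path Hall→Lobby→C4→Exit (+1); total 6.
No residual Hall→Exit path; max flow = 6.
Certifying cut of size 6: {C1→Exit, C5→Exit, Hall→C2, Hall→Exit, Lobby→C4, StairC→Exit}.

6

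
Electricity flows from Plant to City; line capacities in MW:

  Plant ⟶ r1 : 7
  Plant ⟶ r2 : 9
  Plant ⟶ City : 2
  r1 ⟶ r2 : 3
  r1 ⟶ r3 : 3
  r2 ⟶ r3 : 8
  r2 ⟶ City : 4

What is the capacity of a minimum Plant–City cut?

6

Augment Plant→City: bottleneck 2, flow now 2.
Augment Plant→r2→City: bottleneck 4, flow now 6.
No augmenting path remains; maximum flow = 6.
By max-flow min-cut, the minimum cut capacity equals the max flow.
In the residual graph, reachable from Plant: {Plant, r1, r2, r3}.
Min-cut edges: Plant→City (2), r2→City (4); capacity 2 + 4 = 6.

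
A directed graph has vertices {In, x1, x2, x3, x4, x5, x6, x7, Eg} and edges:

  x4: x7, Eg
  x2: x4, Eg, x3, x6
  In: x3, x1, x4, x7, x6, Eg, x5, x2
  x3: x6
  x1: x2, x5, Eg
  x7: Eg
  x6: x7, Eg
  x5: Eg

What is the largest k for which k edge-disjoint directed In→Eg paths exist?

7

Assign every edge capacity 1; by Menger, the answer equals the max flow.
Path In→Eg (+1); total 1.
Path In→x1→Eg (+1); total 2.
Path In→x2→Eg (+1); total 3.
Path In→x4→Eg (+1); total 4.
Path In→x5→Eg (+1); total 5.
Path In→x6→Eg (+1); total 6.
Path In→x7→Eg (+1); total 7.
No residual In→Eg path; max flow = 7.
Certifying cut of size 7: {In→Eg, In→x1, In→x2, In→x4, In→x5, x6→Eg, x7→Eg}.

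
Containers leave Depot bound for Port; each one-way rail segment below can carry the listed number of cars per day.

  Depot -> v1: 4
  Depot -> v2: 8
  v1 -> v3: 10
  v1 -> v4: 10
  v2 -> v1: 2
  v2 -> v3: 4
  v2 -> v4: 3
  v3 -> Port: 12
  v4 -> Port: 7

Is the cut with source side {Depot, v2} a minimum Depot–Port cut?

Given cut capacity: 4 + 2 + 4 + 3 = 13.
Augment Depot→v1→v3→Port: bottleneck 4, flow now 4.
Augment Depot→v2→v3→Port: bottleneck 4, flow now 8.
Augment Depot→v2→v4→Port: bottleneck 3, flow now 11.
Augment Depot→v2→v1→v3→Port: bottleneck 1, flow now 12.
No augmenting path remains; maximum flow = 12.
In the residual graph, reachable from Depot: {Depot}.
Min-cut edges: Depot→v1 (4), Depot→v2 (8); capacity 4 + 8 = 12.
Cut capacity 13 exceeds the max flow 12, so it is not minimum.

No — its capacity is 13, but the minimum cut has capacity 12.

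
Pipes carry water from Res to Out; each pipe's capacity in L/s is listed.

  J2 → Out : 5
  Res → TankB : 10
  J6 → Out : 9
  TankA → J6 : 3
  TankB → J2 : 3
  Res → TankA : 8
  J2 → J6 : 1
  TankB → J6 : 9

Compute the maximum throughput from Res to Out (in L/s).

12

Augment Res→TankB→J2→Out: bottleneck 3, flow now 3.
Augment Res→TankB→J6→Out: bottleneck 7, flow now 10.
Augment Res→TankA→J6→Out: bottleneck 2, flow now 12.
No augmenting path remains; maximum flow = 12.
In the residual graph, reachable from Res: {Res, TankB, TankA, J6}.
Min-cut edges: TankB→J2 (3), J6→Out (9); capacity 3 + 9 = 12.
This cut is saturated, so no flow can exceed 12.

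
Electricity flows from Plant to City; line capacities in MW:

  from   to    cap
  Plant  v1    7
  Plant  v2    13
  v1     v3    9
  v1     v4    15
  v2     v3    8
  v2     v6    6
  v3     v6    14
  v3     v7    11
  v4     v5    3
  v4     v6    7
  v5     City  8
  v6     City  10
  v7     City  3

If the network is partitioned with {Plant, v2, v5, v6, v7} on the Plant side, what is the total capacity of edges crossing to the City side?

36

Edges leaving {Plant, v2, v5, v6, v7}: Plant→v1 (7), v2→v3 (8), v5→City (8), v6→City (10), v7→City (3).
Cut capacity = 7 + 8 + 8 + 10 + 3 = 36.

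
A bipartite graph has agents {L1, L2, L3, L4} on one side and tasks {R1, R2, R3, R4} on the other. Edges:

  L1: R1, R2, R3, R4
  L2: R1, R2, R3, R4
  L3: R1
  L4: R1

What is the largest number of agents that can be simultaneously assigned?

Unit-capacity flow: source→left, listed edges, right→sink; max matching = max flow.
Augmenting path L1→R1 (+1); matched 1.
Augmenting path L2→R2 (+1); matched 2.
Augmenting path L3→R1→L1→R3 (+1); matched 3.
No augmenting path remains; maximum matching = 3.
König certificate: {L1, L2, R1} is a vertex cover of size 3 (every listed pair touches it), so no matching can be larger.

3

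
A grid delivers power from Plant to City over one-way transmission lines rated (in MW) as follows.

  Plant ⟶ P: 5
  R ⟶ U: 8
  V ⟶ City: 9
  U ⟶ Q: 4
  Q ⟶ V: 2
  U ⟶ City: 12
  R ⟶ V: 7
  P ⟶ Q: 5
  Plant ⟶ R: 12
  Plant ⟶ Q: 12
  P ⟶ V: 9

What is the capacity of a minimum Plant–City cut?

Augment Plant→P→V→City: bottleneck 5, flow now 5.
Augment Plant→Q→V→City: bottleneck 2, flow now 7.
Augment Plant→R→U→City: bottleneck 8, flow now 15.
Augment Plant→R→V→City: bottleneck 2, flow now 17.
No augmenting path remains; maximum flow = 17.
By max-flow min-cut, the minimum cut capacity equals the max flow.
In the residual graph, reachable from Plant: {Plant, P, Q, R, V}.
Min-cut edges: R→U (8), V→City (9); capacity 8 + 9 = 17.

17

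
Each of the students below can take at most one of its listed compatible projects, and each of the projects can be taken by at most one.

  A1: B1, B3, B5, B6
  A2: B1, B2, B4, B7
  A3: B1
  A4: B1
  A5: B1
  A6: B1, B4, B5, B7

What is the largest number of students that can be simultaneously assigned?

Unit-capacity flow: source→left, listed edges, right→sink; max matching = max flow.
Augmenting path A1→B1 (+1); matched 1.
Augmenting path A2→B2 (+1); matched 2.
Augmenting path A6→B4 (+1); matched 3.
Augmenting path A3→B1→A1→B3 (+1); matched 4.
No augmenting path remains; maximum matching = 4.
König certificate: {A1, A2, A6, B1} is a vertex cover of size 4 (every listed pair touches it), so no matching can be larger.

4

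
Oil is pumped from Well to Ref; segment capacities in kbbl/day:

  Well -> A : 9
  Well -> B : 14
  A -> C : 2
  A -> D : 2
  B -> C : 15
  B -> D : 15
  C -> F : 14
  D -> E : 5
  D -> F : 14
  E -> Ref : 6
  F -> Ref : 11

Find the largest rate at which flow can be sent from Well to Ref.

Augment Well→A→C→F→Ref: bottleneck 2, flow now 2.
Augment Well→A→D→E→Ref: bottleneck 2, flow now 4.
Augment Well→B→C→F→Ref: bottleneck 9, flow now 13.
Augment Well→B→D→E→Ref: bottleneck 3, flow now 16.
No augmenting path remains; maximum flow = 16.
In the residual graph, reachable from Well: {Well, A, B, C, D, F}.
Min-cut edges: D→E (5), F→Ref (11); capacity 5 + 11 = 16.
This cut is saturated, so no flow can exceed 16.

16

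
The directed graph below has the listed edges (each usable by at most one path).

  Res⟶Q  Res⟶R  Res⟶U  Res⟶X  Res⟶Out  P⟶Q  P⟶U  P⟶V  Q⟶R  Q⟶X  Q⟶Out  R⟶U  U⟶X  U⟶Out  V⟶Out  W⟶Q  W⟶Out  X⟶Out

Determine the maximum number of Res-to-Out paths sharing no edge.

4

Assign every edge capacity 1; by Menger, the answer equals the max flow.
Path Res→Out (+1); total 1.
Path Res→Q→Out (+1); total 2.
Path Res→U→Out (+1); total 3.
Path Res→X→Out (+1); total 4.
No residual Res→Out path; max flow = 4.
Certifying cut of size 4: {Res→Out, Res→Q, U→Out, X→Out}.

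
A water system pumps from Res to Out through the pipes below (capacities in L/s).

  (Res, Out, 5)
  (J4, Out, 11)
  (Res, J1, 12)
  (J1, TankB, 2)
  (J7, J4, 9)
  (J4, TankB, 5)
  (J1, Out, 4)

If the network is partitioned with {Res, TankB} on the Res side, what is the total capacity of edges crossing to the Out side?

17

Edges leaving {Res, TankB}: Res→J1 (12), Res→Out (5).
Cut capacity = 12 + 5 = 17.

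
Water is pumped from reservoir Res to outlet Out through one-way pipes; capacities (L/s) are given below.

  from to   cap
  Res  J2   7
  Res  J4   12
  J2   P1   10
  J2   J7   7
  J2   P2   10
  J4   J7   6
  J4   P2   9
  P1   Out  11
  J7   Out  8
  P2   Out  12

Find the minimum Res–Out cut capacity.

Augment Res→J2→P1→Out: bottleneck 7, flow now 7.
Augment Res→J4→J7→Out: bottleneck 6, flow now 13.
Augment Res→J4→P2→Out: bottleneck 6, flow now 19.
No augmenting path remains; maximum flow = 19.
By max-flow min-cut, the minimum cut capacity equals the max flow.
In the residual graph, reachable from Res: {Res}.
Min-cut edges: Res→J2 (7), Res→J4 (12); capacity 7 + 12 = 19.

19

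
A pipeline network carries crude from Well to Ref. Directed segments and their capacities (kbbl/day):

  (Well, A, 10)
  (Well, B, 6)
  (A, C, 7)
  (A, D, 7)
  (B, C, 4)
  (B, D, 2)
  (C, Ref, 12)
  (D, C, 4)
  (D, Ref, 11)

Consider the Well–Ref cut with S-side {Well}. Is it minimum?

Yes — it is a minimum cut (capacity 16).

Given cut capacity: 10 + 6 = 16.
Augment Well→A→C→Ref: bottleneck 7, flow now 7.
Augment Well→A→D→Ref: bottleneck 3, flow now 10.
Augment Well→B→C→Ref: bottleneck 4, flow now 14.
Augment Well→B→D→Ref: bottleneck 2, flow now 16.
No augmenting path remains; maximum flow = 16.
Cut capacity 16 equals the max flow, so it is a minimum cut.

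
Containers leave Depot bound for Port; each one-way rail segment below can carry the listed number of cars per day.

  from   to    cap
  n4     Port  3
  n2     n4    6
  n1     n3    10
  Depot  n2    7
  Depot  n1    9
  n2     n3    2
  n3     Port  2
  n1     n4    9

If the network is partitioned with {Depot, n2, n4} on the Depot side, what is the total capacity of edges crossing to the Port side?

14

Edges leaving {Depot, n2, n4}: Depot→n1 (9), n2→n3 (2), n4→Port (3).
Cut capacity = 9 + 2 + 3 = 14.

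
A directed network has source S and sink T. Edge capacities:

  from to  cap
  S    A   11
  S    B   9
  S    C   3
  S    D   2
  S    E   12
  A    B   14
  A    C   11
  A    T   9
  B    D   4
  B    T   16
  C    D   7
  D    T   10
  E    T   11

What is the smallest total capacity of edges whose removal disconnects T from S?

36

Augment S→A→T: bottleneck 9, flow now 9.
Augment S→B→T: bottleneck 9, flow now 18.
Augment S→D→T: bottleneck 2, flow now 20.
Augment S→E→T: bottleneck 11, flow now 31.
Augment S→A→B→T: bottleneck 2, flow now 33.
Augment S→C→D→T: bottleneck 3, flow now 36.
No augmenting path remains; maximum flow = 36.
By max-flow min-cut, the minimum cut capacity equals the max flow.
In the residual graph, reachable from S: {S, E}.
Min-cut edges: S→A (11), S→B (9), S→C (3), S→D (2), E→T (11); capacity 11 + 9 + 3 + 2 + 11 = 36.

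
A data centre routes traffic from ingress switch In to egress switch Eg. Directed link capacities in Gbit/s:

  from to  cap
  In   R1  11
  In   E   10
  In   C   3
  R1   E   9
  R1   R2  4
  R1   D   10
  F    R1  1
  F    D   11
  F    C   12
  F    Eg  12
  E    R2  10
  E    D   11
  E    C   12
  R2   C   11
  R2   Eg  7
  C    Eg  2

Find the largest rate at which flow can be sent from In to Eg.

Augment In→C→Eg: bottleneck 2, flow now 2.
Augment In→R1→R2→Eg: bottleneck 4, flow now 6.
Augment In→E→R2→Eg: bottleneck 3, flow now 9.
No augmenting path remains; maximum flow = 9.
In the residual graph, reachable from In: {In, R1, E, R2, D, C}.
Min-cut edges: R2→Eg (7), C→Eg (2); capacity 7 + 2 = 9.
This cut is saturated, so no flow can exceed 9.

9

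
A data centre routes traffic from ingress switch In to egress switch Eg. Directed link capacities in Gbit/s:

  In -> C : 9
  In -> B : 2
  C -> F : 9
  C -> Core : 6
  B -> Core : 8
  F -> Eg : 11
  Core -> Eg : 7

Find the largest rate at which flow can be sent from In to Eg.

11

Augment In→C→F→Eg: bottleneck 9, flow now 9.
Augment In→B→Core→Eg: bottleneck 2, flow now 11.
No augmenting path remains; maximum flow = 11.
In the residual graph, reachable from In: {In}.
Min-cut edges: In→C (9), In→B (2); capacity 9 + 2 = 11.
This cut is saturated, so no flow can exceed 11.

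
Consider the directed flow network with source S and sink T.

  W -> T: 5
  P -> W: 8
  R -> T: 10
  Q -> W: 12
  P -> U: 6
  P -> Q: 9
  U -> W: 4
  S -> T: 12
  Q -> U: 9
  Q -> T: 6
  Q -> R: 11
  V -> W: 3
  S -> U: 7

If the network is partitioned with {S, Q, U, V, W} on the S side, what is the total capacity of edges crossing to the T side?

34

Edges leaving {S, Q, U, V, W}: S→T (12), Q→R (11), Q→T (6), W→T (5).
Cut capacity = 12 + 11 + 6 + 5 = 34.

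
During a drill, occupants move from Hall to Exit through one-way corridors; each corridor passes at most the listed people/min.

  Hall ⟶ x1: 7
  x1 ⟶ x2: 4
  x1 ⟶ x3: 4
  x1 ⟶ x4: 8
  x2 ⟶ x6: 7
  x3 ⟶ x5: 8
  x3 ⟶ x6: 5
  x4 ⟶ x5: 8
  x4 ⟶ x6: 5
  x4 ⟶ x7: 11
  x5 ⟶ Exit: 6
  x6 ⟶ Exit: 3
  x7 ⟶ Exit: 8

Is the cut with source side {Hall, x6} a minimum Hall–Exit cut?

No — its capacity is 10, but the minimum cut has capacity 7.

Given cut capacity: 7 + 3 = 10.
Augment Hall→x1→x2→x6→Exit: bottleneck 3, flow now 3.
Augment Hall→x1→x3→x5→Exit: bottleneck 4, flow now 7.
No augmenting path remains; maximum flow = 7.
In the residual graph, reachable from Hall: {Hall}.
Min-cut edges: Hall→x1 (7); capacity 7 = 7.
Cut capacity 10 exceeds the max flow 7, so it is not minimum.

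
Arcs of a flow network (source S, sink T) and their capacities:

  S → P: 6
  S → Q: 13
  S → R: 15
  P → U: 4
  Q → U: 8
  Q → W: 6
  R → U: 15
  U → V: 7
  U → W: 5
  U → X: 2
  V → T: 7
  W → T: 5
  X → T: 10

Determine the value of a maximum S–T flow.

14

Augment S→Q→W→T: bottleneck 5, flow now 5.
Augment S→P→U→V→T: bottleneck 4, flow now 9.
Augment S→Q→U→V→T: bottleneck 3, flow now 12.
Augment S→Q→U→X→T: bottleneck 2, flow now 14.
No augmenting path remains; maximum flow = 14.
In the residual graph, reachable from S: {S, P, Q, R, U, W}.
Min-cut edges: U→V (7), U→X (2), W→T (5); capacity 7 + 2 + 5 = 14.
This cut is saturated, so no flow can exceed 14.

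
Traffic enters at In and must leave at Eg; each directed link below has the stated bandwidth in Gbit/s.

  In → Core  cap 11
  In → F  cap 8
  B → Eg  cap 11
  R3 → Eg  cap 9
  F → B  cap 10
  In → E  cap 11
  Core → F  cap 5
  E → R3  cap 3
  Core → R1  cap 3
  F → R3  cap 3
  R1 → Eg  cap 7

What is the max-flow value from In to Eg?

Augment In→E→R3→Eg: bottleneck 3, flow now 3.
Augment In→Core→R1→Eg: bottleneck 3, flow now 6.
Augment In→F→R3→Eg: bottleneck 3, flow now 9.
Augment In→F→B→Eg: bottleneck 5, flow now 14.
Augment In→Core→F→B→Eg: bottleneck 5, flow now 19.
No augmenting path remains; maximum flow = 19.
In the residual graph, reachable from In: {In, E, Core}.
Min-cut edges: In→F (8), E→R3 (3), Core→F (5), Core→R1 (3); capacity 8 + 3 + 5 + 3 = 19.
This cut is saturated, so no flow can exceed 19.

19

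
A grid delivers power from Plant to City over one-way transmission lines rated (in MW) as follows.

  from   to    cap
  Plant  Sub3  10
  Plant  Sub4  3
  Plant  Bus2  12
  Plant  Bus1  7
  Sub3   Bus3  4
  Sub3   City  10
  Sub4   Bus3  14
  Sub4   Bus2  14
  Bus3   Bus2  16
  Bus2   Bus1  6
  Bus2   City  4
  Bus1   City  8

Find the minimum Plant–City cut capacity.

Augment Plant→Sub3→City: bottleneck 10, flow now 10.
Augment Plant→Bus2→City: bottleneck 4, flow now 14.
Augment Plant→Bus1→City: bottleneck 7, flow now 21.
Augment Plant→Bus2→Bus1→City: bottleneck 1, flow now 22.
No augmenting path remains; maximum flow = 22.
By max-flow min-cut, the minimum cut capacity equals the max flow.
In the residual graph, reachable from Plant: {Plant, Sub4, Bus3, Bus2, Bus1}.
Min-cut edges: Plant→Sub3 (10), Bus2→City (4), Bus1→City (8); capacity 10 + 4 + 8 = 22.

22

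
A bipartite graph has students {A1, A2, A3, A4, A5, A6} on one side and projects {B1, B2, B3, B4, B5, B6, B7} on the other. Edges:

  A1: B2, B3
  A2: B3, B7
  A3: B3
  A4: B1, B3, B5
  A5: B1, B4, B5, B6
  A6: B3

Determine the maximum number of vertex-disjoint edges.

5

Unit-capacity flow: source→left, listed edges, right→sink; max matching = max flow.
Augmenting path A1→B2 (+1); matched 1.
Augmenting path A2→B3 (+1); matched 2.
Augmenting path A4→B1 (+1); matched 3.
Augmenting path A5→B4 (+1); matched 4.
Augmenting path A3→B3→A2→B7 (+1); matched 5.
No augmenting path remains; maximum matching = 5.
König certificate: {A1, A2, A4, A5, B3} is a vertex cover of size 5 (every listed pair touches it), so no matching can be larger.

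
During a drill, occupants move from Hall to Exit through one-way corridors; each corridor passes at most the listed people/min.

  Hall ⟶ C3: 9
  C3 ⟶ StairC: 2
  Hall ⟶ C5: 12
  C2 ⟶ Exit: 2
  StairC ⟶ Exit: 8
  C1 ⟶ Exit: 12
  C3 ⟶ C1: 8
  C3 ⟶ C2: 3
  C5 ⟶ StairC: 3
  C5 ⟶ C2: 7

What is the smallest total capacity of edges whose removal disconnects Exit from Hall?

Augment Hall→C5→C2→Exit: bottleneck 2, flow now 2.
Augment Hall→C5→StairC→Exit: bottleneck 3, flow now 5.
Augment Hall→C3→C1→Exit: bottleneck 8, flow now 13.
Augment Hall→C3→StairC→Exit: bottleneck 1, flow now 14.
No augmenting path remains; maximum flow = 14.
By max-flow min-cut, the minimum cut capacity equals the max flow.
In the residual graph, reachable from Hall: {Hall, C5, C2}.
Min-cut edges: Hall→C3 (9), C5→StairC (3), C2→Exit (2); capacity 9 + 3 + 2 = 14.

14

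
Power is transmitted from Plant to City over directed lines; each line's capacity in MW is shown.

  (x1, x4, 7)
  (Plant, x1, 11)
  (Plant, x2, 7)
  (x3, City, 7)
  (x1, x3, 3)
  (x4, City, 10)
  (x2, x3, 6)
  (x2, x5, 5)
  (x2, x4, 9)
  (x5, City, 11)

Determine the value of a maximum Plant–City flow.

17

Augment Plant→x1→x3→City: bottleneck 3, flow now 3.
Augment Plant→x1→x4→City: bottleneck 7, flow now 10.
Augment Plant→x2→x3→City: bottleneck 4, flow now 14.
Augment Plant→x2→x4→City: bottleneck 3, flow now 17.
No augmenting path remains; maximum flow = 17.
In the residual graph, reachable from Plant: {Plant, x1}.
Min-cut edges: Plant→x2 (7), x1→x3 (3), x1→x4 (7); capacity 7 + 3 + 7 = 17.
This cut is saturated, so no flow can exceed 17.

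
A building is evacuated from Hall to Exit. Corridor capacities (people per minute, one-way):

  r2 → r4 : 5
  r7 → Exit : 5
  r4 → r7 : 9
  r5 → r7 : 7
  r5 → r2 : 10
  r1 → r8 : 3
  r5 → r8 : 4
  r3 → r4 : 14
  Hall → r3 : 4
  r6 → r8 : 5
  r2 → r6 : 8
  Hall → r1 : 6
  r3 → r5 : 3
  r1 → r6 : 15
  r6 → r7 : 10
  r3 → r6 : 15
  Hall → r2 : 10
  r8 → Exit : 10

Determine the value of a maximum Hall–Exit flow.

Augment Hall→r1→r8→Exit: bottleneck 3, flow now 3.
Augment Hall→r1→r6→r7→Exit: bottleneck 3, flow now 6.
Augment Hall→r2→r4→r7→Exit: bottleneck 2, flow now 8.
Augment Hall→r2→r6→r8→Exit: bottleneck 5, flow now 13.
Augment Hall→r3→r5→r8→Exit: bottleneck 2, flow now 15.
No augmenting path remains; maximum flow = 15.
In the residual graph, reachable from Hall: {Hall, r1, r2, r3, r4, r5, r6, r7, r8}.
Min-cut edges: r7→Exit (5), r8→Exit (10); capacity 5 + 10 = 15.
This cut is saturated, so no flow can exceed 15.

15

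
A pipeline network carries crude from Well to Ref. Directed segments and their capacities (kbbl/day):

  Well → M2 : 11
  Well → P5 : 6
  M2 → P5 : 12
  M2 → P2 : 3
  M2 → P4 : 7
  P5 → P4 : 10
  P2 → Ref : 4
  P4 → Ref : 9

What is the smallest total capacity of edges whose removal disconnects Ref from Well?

Augment Well→M2→P2→Ref: bottleneck 3, flow now 3.
Augment Well→M2→P4→Ref: bottleneck 7, flow now 10.
Augment Well→P5→P4→Ref: bottleneck 2, flow now 12.
No augmenting path remains; maximum flow = 12.
By max-flow min-cut, the minimum cut capacity equals the max flow.
In the residual graph, reachable from Well: {Well, M2, P5, P4}.
Min-cut edges: M2→P2 (3), P4→Ref (9); capacity 3 + 9 = 12.

12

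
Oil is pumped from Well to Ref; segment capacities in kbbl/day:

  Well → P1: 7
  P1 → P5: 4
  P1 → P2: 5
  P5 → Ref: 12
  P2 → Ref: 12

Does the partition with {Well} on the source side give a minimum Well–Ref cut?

Yes — it is a minimum cut (capacity 7).

Given cut capacity: 7 = 7.
Augment Well→P1→P5→Ref: bottleneck 4, flow now 4.
Augment Well→P1→P2→Ref: bottleneck 3, flow now 7.
No augmenting path remains; maximum flow = 7.
Cut capacity 7 equals the max flow, so it is a minimum cut.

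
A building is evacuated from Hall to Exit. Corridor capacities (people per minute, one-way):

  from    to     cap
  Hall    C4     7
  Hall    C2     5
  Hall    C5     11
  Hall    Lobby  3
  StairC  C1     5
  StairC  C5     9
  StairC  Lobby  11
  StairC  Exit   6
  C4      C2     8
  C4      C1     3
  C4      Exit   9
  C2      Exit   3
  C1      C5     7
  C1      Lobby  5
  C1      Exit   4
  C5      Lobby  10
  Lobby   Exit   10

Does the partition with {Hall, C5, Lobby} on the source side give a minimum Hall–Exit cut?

Given cut capacity: 7 + 5 + 10 = 22.
Augment Hall→C4→Exit: bottleneck 7, flow now 7.
Augment Hall→C2→Exit: bottleneck 3, flow now 10.
Augment Hall→Lobby→Exit: bottleneck 3, flow now 13.
Augment Hall→C5→Lobby→Exit: bottleneck 7, flow now 20.
No augmenting path remains; maximum flow = 20.
In the residual graph, reachable from Hall: {Hall, C2, C5, Lobby}.
Min-cut edges: Hall→C4 (7), C2→Exit (3), Lobby→Exit (10); capacity 7 + 3 + 10 = 20.
Cut capacity 22 exceeds the max flow 20, so it is not minimum.

No — its capacity is 22, but the minimum cut has capacity 20.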